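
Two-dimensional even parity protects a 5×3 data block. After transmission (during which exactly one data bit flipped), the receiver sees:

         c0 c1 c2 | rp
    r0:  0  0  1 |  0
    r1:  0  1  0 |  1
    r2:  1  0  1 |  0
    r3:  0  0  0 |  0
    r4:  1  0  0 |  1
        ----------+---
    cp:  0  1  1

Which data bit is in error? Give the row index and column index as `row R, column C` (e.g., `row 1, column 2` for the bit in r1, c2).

row 0, column 2

Recompute each row's even parity and compare to rp:
  r0: data parity 1, sent rp 0 → mismatch
  r1: data parity 1, sent rp 1 → ok
  r2: data parity 0, sent rp 0 → ok
  r3: data parity 0, sent rp 0 → ok
  r4: data parity 1, sent rp 1 → ok
Recompute each column's even parity and compare to cp:
  c0: data parity 0, sent cp 0 → ok
  c1: data parity 1, sent cp 1 → ok
  c2: data parity 0, sent cp 1 → mismatch
Exactly one row (r0) and one column (c2) fail → the flipped bit is at their intersection.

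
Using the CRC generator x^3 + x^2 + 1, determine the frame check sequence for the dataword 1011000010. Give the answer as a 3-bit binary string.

101

Append 3 zeros: 1011000010000. Divide by 1101 (XOR where the leading bit is 1):
  pos 0: 1011 XOR 1101 = 0110
  pos 1: 1100 XOR 1101 = 0001
  pos 4: 1000 XOR 1101 = 0101
  pos 5: 1011 XOR 1101 = 0110
  pos 6: 1100 XOR 1101 = 0001
  pos 9: 1000 XOR 1101 = 0101
Remainder (last 3 bits) = 101. This is the CRC / FCS.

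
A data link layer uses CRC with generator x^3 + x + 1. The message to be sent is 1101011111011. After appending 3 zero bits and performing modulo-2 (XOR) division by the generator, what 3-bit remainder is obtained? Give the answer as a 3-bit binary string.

Append 3 zeros: 1101011111011000. Divide by 1011 (XOR where the leading bit is 1):
  pos 0: 1101 XOR 1011 = 0110
  pos 1: 1100 XOR 1011 = 0111
  pos 2: 1111 XOR 1011 = 0100
  pos 3: 1001 XOR 1011 = 0010
  pos 5: 1011 XOR 1011 = 0000
  pos 9: 1011 XOR 1011 = 0000
Remainder (last 3 bits) = 000. This is the CRC / FCS.

000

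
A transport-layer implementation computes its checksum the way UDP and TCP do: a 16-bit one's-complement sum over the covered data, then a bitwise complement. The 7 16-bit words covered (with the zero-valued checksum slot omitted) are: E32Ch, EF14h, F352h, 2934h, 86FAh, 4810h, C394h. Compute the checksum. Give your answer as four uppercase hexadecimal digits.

7E97

One's-complement addition (fold any carry out of bit 15 back into bit 0):
  0xE32C + 0xEF14 = 0x1D240 → wrap carry → 0xD241
  0xD241 + 0xF352 = 0x1C593 → wrap carry → 0xC594
  0xC594 + 0x2934 = 0x0EEC8
  0xEEC8 + 0x86FA = 0x175C2 → wrap carry → 0x75C3
  0x75C3 + 0x4810 = 0x0BDD3
  0xBDD3 + 0xC394 = 0x18167 → wrap carry → 0x8168
One's-complement sum = 0x8168.
Checksum = ~0x8168 & 0xFFFF = 0x7E97.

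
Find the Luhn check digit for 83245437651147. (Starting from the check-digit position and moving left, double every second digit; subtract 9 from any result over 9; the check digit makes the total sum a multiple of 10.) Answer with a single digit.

Partial digits right→left: 7 4 1 1 5 6 7 3 4 5 4 2 3 8
Double every second digit counting from the check-digit position (so the 1st, 3rd, 5th, ... of the partial from the right).
  doubled (with −9 where >9): 5 2 1 5 8 8 6 → sum 35
  kept as-is: 4 1 6 3 5 2 8 → sum 29
Total = 35 + 29 = 64.
Check digit = (10 − (64 mod 10)) mod 10 = 6.

6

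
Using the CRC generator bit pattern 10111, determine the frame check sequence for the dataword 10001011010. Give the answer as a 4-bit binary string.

0100

Append 4 zeros: 100010110100000. Divide by 10111 (XOR where the leading bit is 1):
  pos 0: 10001 XOR 10111 = 00110
  pos 2: 11001 XOR 10111 = 01110
  pos 3: 11101 XOR 10111 = 01010
  pos 4: 10100 XOR 10111 = 00011
  pos 7: 11100 XOR 10111 = 01011
  pos 8: 10110 XOR 10111 = 00001
Remainder (last 4 bits) = 0100. This is the CRC / FCS.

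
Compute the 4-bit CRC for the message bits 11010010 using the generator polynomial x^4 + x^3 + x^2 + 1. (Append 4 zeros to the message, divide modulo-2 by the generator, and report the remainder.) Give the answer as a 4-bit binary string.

0000

Append 4 zeros: 110100100000. Divide by 11101 (XOR where the leading bit is 1):
  pos 0: 11010 XOR 11101 = 00111
  pos 2: 11101 XOR 11101 = 00000
Remainder (last 4 bits) = 0000. This is the CRC / FCS.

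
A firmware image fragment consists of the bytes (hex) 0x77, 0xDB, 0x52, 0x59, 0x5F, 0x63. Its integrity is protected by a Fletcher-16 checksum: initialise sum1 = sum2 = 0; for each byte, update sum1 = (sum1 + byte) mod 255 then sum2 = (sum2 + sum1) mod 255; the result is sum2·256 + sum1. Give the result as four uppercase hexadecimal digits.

Running sums (mod 255):
  after byte 0 (0x77): sum1=119, sum2=119
  after byte 1 (0xDB): sum1=83, sum2=202
  after byte 2 (0x52): sum1=165, sum2=112
  after byte 3 (0x59): sum1=254, sum2=111
  after byte 4 (0x5F): sum1=94, sum2=205
  after byte 5 (0x63): sum1=193, sum2=143
Checksum = sum2·256 + sum1 = 143·256 + 193 = 36801 = 0x8FC1.

8FC1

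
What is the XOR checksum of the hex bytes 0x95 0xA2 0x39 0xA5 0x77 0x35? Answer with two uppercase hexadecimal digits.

E9

XOR the bytes together:
  start with 0x95
  0x95 ⊕ 0xA2 = 0x37
  0x37 ⊕ 0x39 = 0x0E
  0x0E ⊕ 0xA5 = 0xAB
  0xAB ⊕ 0x77 = 0xDC
  0xDC ⊕ 0x35 = 0xE9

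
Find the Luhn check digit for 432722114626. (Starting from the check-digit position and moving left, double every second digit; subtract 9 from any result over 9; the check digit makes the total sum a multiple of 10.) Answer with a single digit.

Partial digits right→left: 6 2 6 4 1 1 2 2 7 2 3 4
Double every second digit counting from the check-digit position (so the 1st, 3rd, 5th, ... of the partial from the right).
  doubled (with −9 where >9): 3 3 2 4 5 6 → sum 23
  kept as-is: 2 4 1 2 2 4 → sum 15
Total = 23 + 15 = 38.
Check digit = (10 − (38 mod 10)) mod 10 = 2.

2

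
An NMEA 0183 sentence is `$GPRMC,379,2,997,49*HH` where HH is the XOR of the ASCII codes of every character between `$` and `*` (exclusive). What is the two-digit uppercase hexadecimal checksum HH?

XOR the ASCII codes of the payload characters:
  'G' = 0x47 → acc = 0x47
  'P' = 0x50 → acc = 0x17
  'R' = 0x52 → acc = 0x45
  'M' = 0x4D → acc = 0x08
  'C' = 0x43 → acc = 0x4B
  ',' = 0x2C → acc = 0x67
  '3' = 0x33 → acc = 0x54
  '7' = 0x37 → acc = 0x63
  '9' = 0x39 → acc = 0x5A
  ',' = 0x2C → acc = 0x76
  '2' = 0x32 → acc = 0x44
  ',' = 0x2C → acc = 0x68
  '9' = 0x39 → acc = 0x51
  '9' = 0x39 → acc = 0x68
  '7' = 0x37 → acc = 0x5F
  ',' = 0x2C → acc = 0x73
  '4' = 0x34 → acc = 0x47
  '9' = 0x39 → acc = 0x7E
Checksum = 0x7E.

7E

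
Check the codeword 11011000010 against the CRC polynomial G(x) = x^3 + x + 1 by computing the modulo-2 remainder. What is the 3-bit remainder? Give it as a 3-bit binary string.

001

Modulo-2 division of 11011000010 by 1011:
  pos 0: 1101 XOR 1011 = 0110
  pos 1: 1101 XOR 1011 = 0110
  pos 2: 1100 XOR 1011 = 0111
  pos 3: 1110 XOR 1011 = 0101
  pos 4: 1010 XOR 1011 = 0001
  pos 7: 1010 XOR 1011 = 0001
Remainder = 001 (nonzero — an error is detected).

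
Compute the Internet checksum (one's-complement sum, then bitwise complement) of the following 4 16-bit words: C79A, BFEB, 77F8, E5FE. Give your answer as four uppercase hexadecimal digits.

1A82

One's-complement addition (fold any carry out of bit 15 back into bit 0):
  0xC79A + 0xBFEB = 0x18785 → wrap carry → 0x8786
  0x8786 + 0x77F8 = 0x0FF7E
  0xFF7E + 0xE5FE = 0x1E57C → wrap carry → 0xE57D
One's-complement sum = 0xE57D.
Checksum = ~0xE57D & 0xFFFF = 0x1A82.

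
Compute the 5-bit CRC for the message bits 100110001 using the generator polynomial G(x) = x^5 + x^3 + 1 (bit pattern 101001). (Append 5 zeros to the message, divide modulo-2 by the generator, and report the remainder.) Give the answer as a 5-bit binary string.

Append 5 zeros: 10011000100000. Divide by 101001 (XOR where the leading bit is 1):
  pos 0: 100110 XOR 101001 = 001111
  pos 2: 111100 XOR 101001 = 010101
  pos 3: 101011 XOR 101001 = 000010
  pos 7: 100000 XOR 101001 = 001001
Remainder (last 5 bits) = 10010. This is the CRC / FCS.

10010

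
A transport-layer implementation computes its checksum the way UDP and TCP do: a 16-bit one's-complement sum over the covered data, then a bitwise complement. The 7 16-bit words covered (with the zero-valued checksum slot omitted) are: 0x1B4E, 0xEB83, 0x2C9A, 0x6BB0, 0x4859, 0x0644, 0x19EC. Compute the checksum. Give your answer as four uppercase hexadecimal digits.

F859

One's-complement addition (fold any carry out of bit 15 back into bit 0):
  0x1B4E + 0xEB83 = 0x106D1 → wrap carry → 0x06D2
  0x06D2 + 0x2C9A = 0x0336C
  0x336C + 0x6BB0 = 0x09F1C
  0x9F1C + 0x4859 = 0x0E775
  0xE775 + 0x0644 = 0x0EDB9
  0xEDB9 + 0x19EC = 0x107A5 → wrap carry → 0x07A6
One's-complement sum = 0x07A6.
Checksum = ~0x07A6 & 0xFFFF = 0xF859.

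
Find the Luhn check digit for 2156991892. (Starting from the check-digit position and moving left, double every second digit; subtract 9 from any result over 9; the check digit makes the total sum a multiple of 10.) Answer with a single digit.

9

Partial digits right→left: 2 9 8 1 9 9 6 5 1 2
Double every second digit counting from the check-digit position (so the 1st, 3rd, 5th, ... of the partial from the right).
  doubled (with −9 where >9): 4 7 9 3 2 → sum 25
  kept as-is: 9 1 9 5 2 → sum 26
Total = 25 + 26 = 51.
Check digit = (10 − (51 mod 10)) mod 10 = 9.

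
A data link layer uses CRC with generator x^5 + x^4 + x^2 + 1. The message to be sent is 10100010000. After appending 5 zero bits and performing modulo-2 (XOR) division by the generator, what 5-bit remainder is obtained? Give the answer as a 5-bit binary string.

Append 5 zeros: 1010001000000000. Divide by 110101 (XOR where the leading bit is 1):
  pos 0: 101000 XOR 110101 = 011101
  pos 1: 111011 XOR 110101 = 001110
  pos 3: 111000 XOR 110101 = 001101
  pos 5: 110100 XOR 110101 = 000001
  pos 10: 100000 XOR 110101 = 010101
Remainder (last 5 bits) = 10101. This is the CRC / FCS.

10101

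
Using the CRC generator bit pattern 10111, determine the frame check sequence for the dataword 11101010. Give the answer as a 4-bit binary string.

0100

Append 4 zeros: 111010100000. Divide by 10111 (XOR where the leading bit is 1):
  pos 0: 11101 XOR 10111 = 01010
  pos 1: 10100 XOR 10111 = 00011
  pos 4: 11100 XOR 10111 = 01011
  pos 5: 10110 XOR 10111 = 00001
Remainder (last 4 bits) = 0100. This is the CRC / FCS.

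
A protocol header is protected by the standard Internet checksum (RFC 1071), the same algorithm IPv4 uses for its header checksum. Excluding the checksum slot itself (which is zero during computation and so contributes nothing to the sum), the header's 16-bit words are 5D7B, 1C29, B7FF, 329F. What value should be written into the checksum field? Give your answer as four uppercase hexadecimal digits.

One's-complement addition (fold any carry out of bit 15 back into bit 0):
  0x5D7B + 0x1C29 = 0x079A4
  0x79A4 + 0xB7FF = 0x131A3 → wrap carry → 0x31A4
  0x31A4 + 0x329F = 0x06443
One's-complement sum = 0x6443.
Checksum = ~0x6443 & 0xFFFF = 0x9BBC.

9BBC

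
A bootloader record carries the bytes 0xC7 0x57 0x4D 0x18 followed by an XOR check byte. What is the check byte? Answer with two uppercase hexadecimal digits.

XOR the bytes together:
  start with 0xC7
  0xC7 ⊕ 0x57 = 0x90
  0x90 ⊕ 0x4D = 0xDD
  0xDD ⊕ 0x18 = 0xC5

C5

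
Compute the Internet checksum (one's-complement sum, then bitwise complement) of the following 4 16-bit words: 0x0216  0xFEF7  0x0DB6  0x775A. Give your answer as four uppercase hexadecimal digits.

One's-complement addition (fold any carry out of bit 15 back into bit 0):
  0x0216 + 0xFEF7 = 0x1010D → wrap carry → 0x010E
  0x010E + 0x0DB6 = 0x00EC4
  0x0EC4 + 0x775A = 0x0861E
One's-complement sum = 0x861E.
Checksum = ~0x861E & 0xFFFF = 0x79E1.

79E1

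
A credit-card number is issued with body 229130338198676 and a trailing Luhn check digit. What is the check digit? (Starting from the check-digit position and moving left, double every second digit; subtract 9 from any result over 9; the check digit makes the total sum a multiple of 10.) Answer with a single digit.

Partial digits right→left: 6 7 6 8 9 1 8 3 3 0 3 1 9 2 2
Double every second digit counting from the check-digit position (so the 1st, 3rd, 5th, ... of the partial from the right).
  doubled (with −9 where >9): 3 3 9 7 6 6 9 4 → sum 47
  kept as-is: 7 8 1 3 0 1 2 → sum 22
Total = 47 + 22 = 69.
Check digit = (10 − (69 mod 10)) mod 10 = 1.

1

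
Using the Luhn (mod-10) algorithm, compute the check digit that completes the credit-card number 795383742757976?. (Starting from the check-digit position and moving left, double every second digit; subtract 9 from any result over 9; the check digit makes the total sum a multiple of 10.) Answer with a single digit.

5

Partial digits right→left: 6 7 9 7 5 7 2 4 7 3 8 3 5 9 7
Double every second digit counting from the check-digit position (so the 1st, 3rd, 5th, ... of the partial from the right).
  doubled (with −9 where >9): 3 9 1 4 5 7 1 5 → sum 35
  kept as-is: 7 7 7 4 3 3 9 → sum 40
Total = 35 + 40 = 75.
Check digit = (10 − (75 mod 10)) mod 10 = 5.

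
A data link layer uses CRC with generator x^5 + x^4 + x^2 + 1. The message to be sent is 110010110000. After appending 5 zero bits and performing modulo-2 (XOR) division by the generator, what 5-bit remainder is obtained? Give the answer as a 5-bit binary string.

00001

Append 5 zeros: 11001011000000000. Divide by 110101 (XOR where the leading bit is 1):
  pos 0: 110010 XOR 110101 = 000111
  pos 3: 111110 XOR 110101 = 001011
  pos 5: 101100 XOR 110101 = 011001
  pos 6: 110010 XOR 110101 = 000111
  pos 9: 111000 XOR 110101 = 001101
  pos 11: 110100 XOR 110101 = 000001
Remainder (last 5 bits) = 00001. This is the CRC / FCS.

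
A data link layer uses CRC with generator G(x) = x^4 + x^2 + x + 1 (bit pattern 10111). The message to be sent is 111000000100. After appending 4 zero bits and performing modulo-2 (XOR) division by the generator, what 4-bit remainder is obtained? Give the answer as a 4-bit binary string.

Append 4 zeros: 1110000001000000. Divide by 10111 (XOR where the leading bit is 1):
  pos 0: 11100 XOR 10111 = 01011
  pos 1: 10110 XOR 10111 = 00001
  pos 5: 10001 XOR 10111 = 00110
  pos 7: 11000 XOR 10111 = 01111
  pos 8: 11110 XOR 10111 = 01001
  pos 9: 10010 XOR 10111 = 00101
  pos 11: 10100 XOR 10111 = 00011
Remainder (last 4 bits) = 0011. This is the CRC / FCS.

0011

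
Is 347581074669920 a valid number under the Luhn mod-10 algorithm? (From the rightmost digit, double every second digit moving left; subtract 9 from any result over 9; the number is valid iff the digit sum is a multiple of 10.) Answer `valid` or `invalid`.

From the right, keep odd positions and double even positions (subtract 9 from any doubled value over 9):
  doubled (positions 2,4,...): 4 9 3 5 2 1 8 → sum 32
  kept (positions 1,3,...): 0 9 6 4 0 8 7 3 → sum 37
Total = 69.
69 mod 10 = 9, so the number is invalid.

invalid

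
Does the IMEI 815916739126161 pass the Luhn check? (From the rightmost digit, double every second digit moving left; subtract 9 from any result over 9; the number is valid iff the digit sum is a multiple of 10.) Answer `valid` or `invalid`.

From the right, keep odd positions and double even positions (subtract 9 from any doubled value over 9):
  doubled (positions 2,4,...): 3 3 2 6 3 9 2 → sum 28
  kept (positions 1,3,...): 1 1 2 9 7 1 5 8 → sum 34
Total = 62.
62 mod 10 = 2, so the number is invalid.

invalid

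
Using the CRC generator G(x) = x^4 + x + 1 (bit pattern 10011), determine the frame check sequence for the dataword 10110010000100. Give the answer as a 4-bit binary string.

Append 4 zeros: 101100100001000000. Divide by 10011 (XOR where the leading bit is 1):
  pos 0: 10110 XOR 10011 = 00101
  pos 2: 10101 XOR 10011 = 00110
  pos 4: 11000 XOR 10011 = 01011
  pos 5: 10110 XOR 10011 = 00101
  pos 7: 10101 XOR 10011 = 00110
  pos 9: 11000 XOR 10011 = 01011
  pos 10: 10110 XOR 10011 = 00101
  pos 12: 10100 XOR 10011 = 00111
Remainder (last 4 bits) = 1110. This is the CRC / FCS.

1110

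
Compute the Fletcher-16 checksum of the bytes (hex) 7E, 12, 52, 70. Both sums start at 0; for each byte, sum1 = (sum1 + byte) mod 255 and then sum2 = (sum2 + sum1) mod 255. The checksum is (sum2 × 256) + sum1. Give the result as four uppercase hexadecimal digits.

4553

Running sums (mod 255):
  after byte 0 (7E): sum1=126, sum2=126
  after byte 1 (12): sum1=144, sum2=15
  after byte 2 (52): sum1=226, sum2=241
  after byte 3 (70): sum1=83, sum2=69
Checksum = sum2·256 + sum1 = 69·256 + 83 = 17747 = 0x4553.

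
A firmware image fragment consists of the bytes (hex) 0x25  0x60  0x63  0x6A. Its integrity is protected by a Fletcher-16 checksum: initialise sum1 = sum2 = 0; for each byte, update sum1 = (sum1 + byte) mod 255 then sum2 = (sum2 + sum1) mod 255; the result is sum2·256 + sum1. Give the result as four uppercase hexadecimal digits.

Running sums (mod 255):
  after byte 0 (0x25): sum1=37, sum2=37
  after byte 1 (0x60): sum1=133, sum2=170
  after byte 2 (0x63): sum1=232, sum2=147
  after byte 3 (0x6A): sum1=83, sum2=230
Checksum = sum2·256 + sum1 = 230·256 + 83 = 58963 = 0xE653.

E653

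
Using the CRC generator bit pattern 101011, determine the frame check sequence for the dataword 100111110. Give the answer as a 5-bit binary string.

01111

Append 5 zeros: 10011111000000. Divide by 101011 (XOR where the leading bit is 1):
  pos 0: 100111 XOR 101011 = 001100
  pos 2: 110011 XOR 101011 = 011000
  pos 3: 110000 XOR 101011 = 011011
  pos 4: 110110 XOR 101011 = 011101
  pos 5: 111010 XOR 101011 = 010001
  pos 6: 100010 XOR 101011 = 001001
  pos 8: 100100 XOR 101011 = 001111
Remainder (last 5 bits) = 01111. This is the CRC / FCS.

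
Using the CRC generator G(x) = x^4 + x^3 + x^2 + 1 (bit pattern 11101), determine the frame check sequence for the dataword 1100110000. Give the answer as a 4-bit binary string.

1111

Append 4 zeros: 11001100000000. Divide by 11101 (XOR where the leading bit is 1):
  pos 0: 11001 XOR 11101 = 00100
  pos 2: 10010 XOR 11101 = 01111
  pos 3: 11110 XOR 11101 = 00011
  pos 6: 11000 XOR 11101 = 00101
  pos 8: 10100 XOR 11101 = 01001
  pos 9: 10010 XOR 11101 = 01111
Remainder (last 4 bits) = 1111. This is the CRC / FCS.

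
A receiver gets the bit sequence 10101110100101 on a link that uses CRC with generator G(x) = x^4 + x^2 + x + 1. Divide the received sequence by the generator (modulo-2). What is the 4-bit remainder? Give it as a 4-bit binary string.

Modulo-2 division of 10101110100101 by 10111:
  pos 0: 10101 XOR 10111 = 00010
  pos 3: 10110 XOR 10111 = 00001
  pos 7: 11001 XOR 10111 = 01110
  pos 8: 11100 XOR 10111 = 01011
  pos 9: 10111 XOR 10111 = 00000
Remainder = 0000 (zero — the frame passes the CRC check).

0000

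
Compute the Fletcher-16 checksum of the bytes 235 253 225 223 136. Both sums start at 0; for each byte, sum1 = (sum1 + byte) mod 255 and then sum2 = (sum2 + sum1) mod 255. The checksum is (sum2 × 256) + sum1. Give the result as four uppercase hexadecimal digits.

8134

Running sums (mod 255):
  after byte 0 (235): sum1=235, sum2=235
  after byte 1 (253): sum1=233, sum2=213
  after byte 2 (225): sum1=203, sum2=161
  after byte 3 (223): sum1=171, sum2=77
  after byte 4 (136): sum1=52, sum2=129
Checksum = sum2·256 + sum1 = 129·256 + 52 = 33076 = 0x8134.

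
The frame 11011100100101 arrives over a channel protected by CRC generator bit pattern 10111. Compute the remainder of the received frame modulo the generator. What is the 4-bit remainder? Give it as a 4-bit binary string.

Modulo-2 division of 11011100100101 by 10111:
  pos 0: 11011 XOR 10111 = 01100
  pos 1: 11001 XOR 10111 = 01110
  pos 2: 11100 XOR 10111 = 01011
  pos 3: 10110 XOR 10111 = 00001
  pos 7: 11001 XOR 10111 = 01110
  pos 8: 11100 XOR 10111 = 01011
  pos 9: 10111 XOR 10111 = 00000
Remainder = 0000 (zero — the frame passes the CRC check).

0000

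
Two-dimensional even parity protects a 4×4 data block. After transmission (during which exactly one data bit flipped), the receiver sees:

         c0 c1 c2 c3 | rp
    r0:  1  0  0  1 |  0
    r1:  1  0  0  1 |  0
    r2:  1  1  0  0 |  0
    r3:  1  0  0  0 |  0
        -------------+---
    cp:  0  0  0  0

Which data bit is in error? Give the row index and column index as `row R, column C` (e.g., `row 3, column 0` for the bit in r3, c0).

Recompute each row's even parity and compare to rp:
  r0: data parity 0, sent rp 0 → ok
  r1: data parity 0, sent rp 0 → ok
  r2: data parity 0, sent rp 0 → ok
  r3: data parity 1, sent rp 0 → mismatch
Recompute each column's even parity and compare to cp:
  c0: data parity 0, sent cp 0 → ok
  c1: data parity 1, sent cp 0 → mismatch
  c2: data parity 0, sent cp 0 → ok
  c3: data parity 0, sent cp 0 → ok
Exactly one row (r3) and one column (c1) fail → the flipped bit is at their intersection.

row 3, column 1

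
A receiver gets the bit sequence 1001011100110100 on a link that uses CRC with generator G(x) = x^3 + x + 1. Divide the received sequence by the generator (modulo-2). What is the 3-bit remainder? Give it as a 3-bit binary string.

Modulo-2 division of 1001011100110100 by 1011:
  pos 0: 1001 XOR 1011 = 0010
  pos 2: 1001 XOR 1011 = 0010
  pos 4: 1011 XOR 1011 = 0000
  pos 10: 1101 XOR 1011 = 0110
  pos 11: 1100 XOR 1011 = 0111
  pos 12: 1110 XOR 1011 = 0101
Remainder = 101 (nonzero — an error is detected).

101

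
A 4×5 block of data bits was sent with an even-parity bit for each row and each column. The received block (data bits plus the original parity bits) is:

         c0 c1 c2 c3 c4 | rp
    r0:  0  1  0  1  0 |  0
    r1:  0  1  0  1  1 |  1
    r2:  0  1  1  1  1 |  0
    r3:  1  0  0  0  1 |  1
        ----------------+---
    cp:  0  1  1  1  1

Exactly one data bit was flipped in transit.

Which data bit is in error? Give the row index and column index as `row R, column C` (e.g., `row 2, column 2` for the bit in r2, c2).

row 3, column 0

Recompute each row's even parity and compare to rp:
  r0: data parity 0, sent rp 0 → ok
  r1: data parity 1, sent rp 1 → ok
  r2: data parity 0, sent rp 0 → ok
  r3: data parity 0, sent rp 1 → mismatch
Recompute each column's even parity and compare to cp:
  c0: data parity 1, sent cp 0 → mismatch
  c1: data parity 1, sent cp 1 → ok
  c2: data parity 1, sent cp 1 → ok
  c3: data parity 1, sent cp 1 → ok
  c4: data parity 1, sent cp 1 → ok
Exactly one row (r3) and one column (c0) fail → the flipped bit is at their intersection.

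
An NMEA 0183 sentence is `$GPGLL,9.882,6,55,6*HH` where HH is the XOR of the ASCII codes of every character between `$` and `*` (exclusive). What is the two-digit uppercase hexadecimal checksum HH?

75

XOR the ASCII codes of the payload characters:
  'G' = 0x47 → acc = 0x47
  'P' = 0x50 → acc = 0x17
  'G' = 0x47 → acc = 0x50
  'L' = 0x4C → acc = 0x1C
  'L' = 0x4C → acc = 0x50
  ',' = 0x2C → acc = 0x7C
  '9' = 0x39 → acc = 0x45
  '.' = 0x2E → acc = 0x6B
  '8' = 0x38 → acc = 0x53
  '8' = 0x38 → acc = 0x6B
  '2' = 0x32 → acc = 0x59
  ',' = 0x2C → acc = 0x75
  '6' = 0x36 → acc = 0x43
  ',' = 0x2C → acc = 0x6F
  '5' = 0x35 → acc = 0x5A
  '5' = 0x35 → acc = 0x6F
  ',' = 0x2C → acc = 0x43
  '6' = 0x36 → acc = 0x75
Checksum = 0x75.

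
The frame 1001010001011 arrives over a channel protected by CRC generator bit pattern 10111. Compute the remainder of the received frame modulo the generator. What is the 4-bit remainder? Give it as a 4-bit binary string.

Modulo-2 division of 1001010001011 by 10111:
  pos 0: 10010 XOR 10111 = 00101
  pos 2: 10110 XOR 10111 = 00001
  pos 6: 10010 XOR 10111 = 00101
  pos 8: 10111 XOR 10111 = 00000
Remainder = 0000 (zero — the frame passes the CRC check).

0000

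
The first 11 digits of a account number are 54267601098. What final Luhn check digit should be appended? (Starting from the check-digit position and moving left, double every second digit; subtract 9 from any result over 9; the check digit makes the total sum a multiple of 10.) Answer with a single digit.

Partial digits right→left: 8 9 0 1 0 6 7 6 2 4 5
Double every second digit counting from the check-digit position (so the 1st, 3rd, 5th, ... of the partial from the right).
  doubled (with −9 where >9): 7 0 0 5 4 1 → sum 17
  kept as-is: 9 1 6 6 4 → sum 26
Total = 17 + 26 = 43.
Check digit = (10 − (43 mod 10)) mod 10 = 7.

7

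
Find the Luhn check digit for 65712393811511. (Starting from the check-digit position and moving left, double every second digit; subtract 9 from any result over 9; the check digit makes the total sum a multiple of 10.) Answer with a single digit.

Partial digits right→left: 1 1 5 1 1 8 3 9 3 2 1 7 5 6
Double every second digit counting from the check-digit position (so the 1st, 3rd, 5th, ... of the partial from the right).
  doubled (with −9 where >9): 2 1 2 6 6 2 1 → sum 20
  kept as-is: 1 1 8 9 2 7 6 → sum 34
Total = 20 + 34 = 54.
Check digit = (10 − (54 mod 10)) mod 10 = 6.

6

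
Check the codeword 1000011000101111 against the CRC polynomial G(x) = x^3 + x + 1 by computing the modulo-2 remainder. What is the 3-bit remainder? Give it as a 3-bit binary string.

Modulo-2 division of 1000011000101111 by 1011:
  pos 0: 1000 XOR 1011 = 0011
  pos 2: 1101 XOR 1011 = 0110
  pos 3: 1101 XOR 1011 = 0110
  pos 4: 1100 XOR 1011 = 0111
  pos 5: 1110 XOR 1011 = 0101
  pos 6: 1010 XOR 1011 = 0001
  pos 9: 1101 XOR 1011 = 0110
  pos 10: 1101 XOR 1011 = 0110
  pos 11: 1101 XOR 1011 = 0110
  pos 12: 1101 XOR 1011 = 0110
Remainder = 110 (nonzero — an error is detected).

110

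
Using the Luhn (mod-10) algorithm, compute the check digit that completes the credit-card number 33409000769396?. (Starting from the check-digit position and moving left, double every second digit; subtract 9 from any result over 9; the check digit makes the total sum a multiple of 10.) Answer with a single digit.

1

Partial digits right→left: 6 9 3 9 6 7 0 0 0 9 0 4 3 3
Double every second digit counting from the check-digit position (so the 1st, 3rd, 5th, ... of the partial from the right).
  doubled (with −9 where >9): 3 6 3 0 0 0 6 → sum 18
  kept as-is: 9 9 7 0 9 4 3 → sum 41
Total = 18 + 41 = 59.
Check digit = (10 − (59 mod 10)) mod 10 = 1.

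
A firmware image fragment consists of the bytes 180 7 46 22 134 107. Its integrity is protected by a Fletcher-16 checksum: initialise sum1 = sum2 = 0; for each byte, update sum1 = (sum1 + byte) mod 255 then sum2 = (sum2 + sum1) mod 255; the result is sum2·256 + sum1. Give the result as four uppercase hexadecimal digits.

Running sums (mod 255):
  after byte 0 (180): sum1=180, sum2=180
  after byte 1 (7): sum1=187, sum2=112
  after byte 2 (46): sum1=233, sum2=90
  after byte 3 (22): sum1=0, sum2=90
  after byte 4 (134): sum1=134, sum2=224
  after byte 5 (107): sum1=241, sum2=210
Checksum = sum2·256 + sum1 = 210·256 + 241 = 54001 = 0xD2F1.

D2F1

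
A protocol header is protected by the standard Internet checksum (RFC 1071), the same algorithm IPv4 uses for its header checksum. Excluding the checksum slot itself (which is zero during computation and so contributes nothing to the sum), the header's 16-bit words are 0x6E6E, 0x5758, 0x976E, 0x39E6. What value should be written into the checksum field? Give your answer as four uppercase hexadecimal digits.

68E4

One's-complement addition (fold any carry out of bit 15 back into bit 0):
  0x6E6E + 0x5758 = 0x0C5C6
  0xC5C6 + 0x976E = 0x15D34 → wrap carry → 0x5D35
  0x5D35 + 0x39E6 = 0x0971B
One's-complement sum = 0x971B.
Checksum = ~0x971B & 0xFFFF = 0x68E4.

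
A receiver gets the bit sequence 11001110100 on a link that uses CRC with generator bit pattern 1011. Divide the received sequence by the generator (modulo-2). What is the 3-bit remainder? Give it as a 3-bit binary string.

Modulo-2 division of 11001110100 by 1011:
  pos 0: 1100 XOR 1011 = 0111
  pos 1: 1111 XOR 1011 = 0100
  pos 2: 1001 XOR 1011 = 0010
  pos 4: 1010 XOR 1011 = 0001
  pos 7: 1100 XOR 1011 = 0111
Remainder = 111 (nonzero — an error is detected).

111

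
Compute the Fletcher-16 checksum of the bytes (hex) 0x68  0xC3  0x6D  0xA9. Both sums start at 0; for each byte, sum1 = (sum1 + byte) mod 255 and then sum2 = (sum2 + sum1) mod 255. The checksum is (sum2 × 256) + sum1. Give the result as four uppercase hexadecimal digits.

Running sums (mod 255):
  after byte 0 (0x68): sum1=104, sum2=104
  after byte 1 (0xC3): sum1=44, sum2=148
  after byte 2 (0x6D): sum1=153, sum2=46
  after byte 3 (0xA9): sum1=67, sum2=113
Checksum = sum2·256 + sum1 = 113·256 + 67 = 28995 = 0x7143.

7143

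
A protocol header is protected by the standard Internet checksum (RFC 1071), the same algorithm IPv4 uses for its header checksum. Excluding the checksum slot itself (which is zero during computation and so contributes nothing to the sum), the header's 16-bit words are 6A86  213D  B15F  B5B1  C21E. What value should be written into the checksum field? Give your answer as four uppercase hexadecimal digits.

One's-complement addition (fold any carry out of bit 15 back into bit 0):
  0x6A86 + 0x213D = 0x08BC3
  0x8BC3 + 0xB15F = 0x13D22 → wrap carry → 0x3D23
  0x3D23 + 0xB5B1 = 0x0F2D4
  0xF2D4 + 0xC21E = 0x1B4F2 → wrap carry → 0xB4F3
One's-complement sum = 0xB4F3.
Checksum = ~0xB4F3 & 0xFFFF = 0x4B0C.

4B0C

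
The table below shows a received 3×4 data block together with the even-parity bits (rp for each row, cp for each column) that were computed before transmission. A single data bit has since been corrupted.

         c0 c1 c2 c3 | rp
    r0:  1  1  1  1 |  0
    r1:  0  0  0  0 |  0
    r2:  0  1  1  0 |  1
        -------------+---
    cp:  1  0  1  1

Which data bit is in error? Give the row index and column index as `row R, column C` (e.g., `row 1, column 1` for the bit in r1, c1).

Recompute each row's even parity and compare to rp:
  r0: data parity 0, sent rp 0 → ok
  r1: data parity 0, sent rp 0 → ok
  r2: data parity 0, sent rp 1 → mismatch
Recompute each column's even parity and compare to cp:
  c0: data parity 1, sent cp 1 → ok
  c1: data parity 0, sent cp 0 → ok
  c2: data parity 0, sent cp 1 → mismatch
  c3: data parity 1, sent cp 1 → ok
Exactly one row (r2) and one column (c2) fail → the flipped bit is at their intersection.

row 2, column 2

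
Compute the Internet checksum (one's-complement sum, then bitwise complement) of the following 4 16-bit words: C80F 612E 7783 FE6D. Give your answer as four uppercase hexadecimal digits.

60D0

One's-complement addition (fold any carry out of bit 15 back into bit 0):
  0xC80F + 0x612E = 0x1293D → wrap carry → 0x293E
  0x293E + 0x7783 = 0x0A0C1
  0xA0C1 + 0xFE6D = 0x19F2E → wrap carry → 0x9F2F
One's-complement sum = 0x9F2F.
Checksum = ~0x9F2F & 0xFFFF = 0x60D0.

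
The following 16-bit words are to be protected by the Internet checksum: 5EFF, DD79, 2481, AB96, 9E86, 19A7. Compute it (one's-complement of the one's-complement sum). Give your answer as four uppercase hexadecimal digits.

One's-complement addition (fold any carry out of bit 15 back into bit 0):
  0x5EFF + 0xDD79 = 0x13C78 → wrap carry → 0x3C79
  0x3C79 + 0x2481 = 0x060FA
  0x60FA + 0xAB96 = 0x10C90 → wrap carry → 0x0C91
  0x0C91 + 0x9E86 = 0x0AB17
  0xAB17 + 0x19A7 = 0x0C4BE
One's-complement sum = 0xC4BE.
Checksum = ~0xC4BE & 0xFFFF = 0x3B41.

3B41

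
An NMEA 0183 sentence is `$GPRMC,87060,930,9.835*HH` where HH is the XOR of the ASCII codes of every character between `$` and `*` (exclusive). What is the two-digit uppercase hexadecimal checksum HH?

XOR the ASCII codes of the payload characters:
  'G' = 0x47 → acc = 0x47
  'P' = 0x50 → acc = 0x17
  'R' = 0x52 → acc = 0x45
  'M' = 0x4D → acc = 0x08
  'C' = 0x43 → acc = 0x4B
  ',' = 0x2C → acc = 0x67
  '8' = 0x38 → acc = 0x5F
  '7' = 0x37 → acc = 0x68
  '0' = 0x30 → acc = 0x58
  '6' = 0x36 → acc = 0x6E
  '0' = 0x30 → acc = 0x5E
  ',' = 0x2C → acc = 0x72
  '9' = 0x39 → acc = 0x4B
  '3' = 0x33 → acc = 0x78
  '0' = 0x30 → acc = 0x48
  ',' = 0x2C → acc = 0x64
  '9' = 0x39 → acc = 0x5D
  '.' = 0x2E → acc = 0x73
  '8' = 0x38 → acc = 0x4B
  '3' = 0x33 → acc = 0x78
  '5' = 0x35 → acc = 0x4D
Checksum = 0x4D.

4D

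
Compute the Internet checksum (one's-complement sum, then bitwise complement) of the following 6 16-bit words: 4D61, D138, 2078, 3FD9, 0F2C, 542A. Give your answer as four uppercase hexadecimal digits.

1DBE

One's-complement addition (fold any carry out of bit 15 back into bit 0):
  0x4D61 + 0xD138 = 0x11E99 → wrap carry → 0x1E9A
  0x1E9A + 0x2078 = 0x03F12
  0x3F12 + 0x3FD9 = 0x07EEB
  0x7EEB + 0x0F2C = 0x08E17
  0x8E17 + 0x542A = 0x0E241
One's-complement sum = 0xE241.
Checksum = ~0xE241 & 0xFFFF = 0x1DBE.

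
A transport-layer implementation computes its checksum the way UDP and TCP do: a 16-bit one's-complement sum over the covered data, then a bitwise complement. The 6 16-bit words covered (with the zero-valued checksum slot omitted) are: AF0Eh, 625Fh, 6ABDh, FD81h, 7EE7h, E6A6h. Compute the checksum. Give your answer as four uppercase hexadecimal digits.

20C4

One's-complement addition (fold any carry out of bit 15 back into bit 0):
  0xAF0E + 0x625F = 0x1116D → wrap carry → 0x116E
  0x116E + 0x6ABD = 0x07C2B
  0x7C2B + 0xFD81 = 0x179AC → wrap carry → 0x79AD
  0x79AD + 0x7EE7 = 0x0F894
  0xF894 + 0xE6A6 = 0x1DF3A → wrap carry → 0xDF3B
One's-complement sum = 0xDF3B.
Checksum = ~0xDF3B & 0xFFFF = 0x20C4.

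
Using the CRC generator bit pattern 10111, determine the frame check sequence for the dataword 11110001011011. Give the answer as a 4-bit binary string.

Append 4 zeros: 111100010110110000. Divide by 10111 (XOR where the leading bit is 1):
  pos 0: 11110 XOR 10111 = 01001
  pos 1: 10010 XOR 10111 = 00101
  pos 3: 10101 XOR 10111 = 00010
  pos 6: 10011 XOR 10111 = 00100
  pos 8: 10001 XOR 10111 = 00110
  pos 10: 11010 XOR 10111 = 01101
  pos 11: 11010 XOR 10111 = 01101
  pos 12: 11010 XOR 10111 = 01101
  pos 13: 11010 XOR 10111 = 01101
Remainder (last 4 bits) = 1101. This is the CRC / FCS.

1101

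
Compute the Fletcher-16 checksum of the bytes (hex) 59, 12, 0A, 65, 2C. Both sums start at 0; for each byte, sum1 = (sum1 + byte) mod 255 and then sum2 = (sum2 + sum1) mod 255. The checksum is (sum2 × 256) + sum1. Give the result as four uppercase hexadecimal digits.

1C07

Running sums (mod 255):
  after byte 0 (59): sum1=89, sum2=89
  after byte 1 (12): sum1=107, sum2=196
  after byte 2 (0A): sum1=117, sum2=58
  after byte 3 (65): sum1=218, sum2=21
  after byte 4 (2C): sum1=7, sum2=28
Checksum = sum2·256 + sum1 = 28·256 + 7 = 7175 = 0x1C07.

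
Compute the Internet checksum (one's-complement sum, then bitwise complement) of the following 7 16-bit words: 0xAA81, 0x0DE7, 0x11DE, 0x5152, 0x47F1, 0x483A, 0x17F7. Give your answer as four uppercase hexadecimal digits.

3C44

One's-complement addition (fold any carry out of bit 15 back into bit 0):
  0xAA81 + 0x0DE7 = 0x0B868
  0xB868 + 0x11DE = 0x0CA46
  0xCA46 + 0x5152 = 0x11B98 → wrap carry → 0x1B99
  0x1B99 + 0x47F1 = 0x0638A
  0x638A + 0x483A = 0x0ABC4
  0xABC4 + 0x17F7 = 0x0C3BB
One's-complement sum = 0xC3BB.
Checksum = ~0xC3BB & 0xFFFF = 0x3C44.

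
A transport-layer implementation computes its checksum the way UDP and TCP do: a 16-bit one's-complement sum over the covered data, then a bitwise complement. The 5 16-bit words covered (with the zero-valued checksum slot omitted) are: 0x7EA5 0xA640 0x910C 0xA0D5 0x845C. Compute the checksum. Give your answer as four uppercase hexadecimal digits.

24DB

One's-complement addition (fold any carry out of bit 15 back into bit 0):
  0x7EA5 + 0xA640 = 0x124E5 → wrap carry → 0x24E6
  0x24E6 + 0x910C = 0x0B5F2
  0xB5F2 + 0xA0D5 = 0x156C7 → wrap carry → 0x56C8
  0x56C8 + 0x845C = 0x0DB24
One's-complement sum = 0xDB24.
Checksum = ~0xDB24 & 0xFFFF = 0x24DB.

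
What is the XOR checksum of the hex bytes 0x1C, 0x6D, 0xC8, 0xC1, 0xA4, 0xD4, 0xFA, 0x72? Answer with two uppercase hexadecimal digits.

XOR the bytes together:
  start with 0x1C
  0x1C ⊕ 0x6D = 0x71
  0x71 ⊕ 0xC8 = 0xB9
  0xB9 ⊕ 0xC1 = 0x78
  0x78 ⊕ 0xA4 = 0xDC
  0xDC ⊕ 0xD4 = 0x08
  0x08 ⊕ 0xFA = 0xF2
  0xF2 ⊕ 0x72 = 0x80

80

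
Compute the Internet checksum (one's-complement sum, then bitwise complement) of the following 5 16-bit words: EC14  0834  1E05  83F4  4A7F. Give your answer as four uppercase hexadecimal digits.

One's-complement addition (fold any carry out of bit 15 back into bit 0):
  0xEC14 + 0x0834 = 0x0F448
  0xF448 + 0x1E05 = 0x1124D → wrap carry → 0x124E
  0x124E + 0x83F4 = 0x09642
  0x9642 + 0x4A7F = 0x0E0C1
One's-complement sum = 0xE0C1.
Checksum = ~0xE0C1 & 0xFFFF = 0x1F3E.

1F3E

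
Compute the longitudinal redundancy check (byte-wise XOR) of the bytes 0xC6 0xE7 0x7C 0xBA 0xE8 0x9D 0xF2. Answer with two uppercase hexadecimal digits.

XOR the bytes together:
  start with 0xC6
  0xC6 ⊕ 0xE7 = 0x21
  0x21 ⊕ 0x7C = 0x5D
  0x5D ⊕ 0xBA = 0xE7
  0xE7 ⊕ 0xE8 = 0x0F
  0x0F ⊕ 0x9D = 0x92
  0x92 ⊕ 0xF2 = 0x60

60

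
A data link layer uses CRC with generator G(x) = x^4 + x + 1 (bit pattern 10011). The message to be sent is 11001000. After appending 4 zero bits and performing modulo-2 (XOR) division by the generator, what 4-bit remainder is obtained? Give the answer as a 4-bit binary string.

Append 4 zeros: 110010000000. Divide by 10011 (XOR where the leading bit is 1):
  pos 0: 11001 XOR 10011 = 01010
  pos 1: 10100 XOR 10011 = 00111
  pos 3: 11100 XOR 10011 = 01111
  pos 4: 11110 XOR 10011 = 01101
  pos 5: 11010 XOR 10011 = 01001
  pos 6: 10010 XOR 10011 = 00001
Remainder (last 4 bits) = 0010. This is the CRC / FCS.

0010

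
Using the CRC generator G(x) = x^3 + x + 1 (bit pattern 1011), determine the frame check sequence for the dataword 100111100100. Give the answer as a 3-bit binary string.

101

Append 3 zeros: 100111100100000. Divide by 1011 (XOR where the leading bit is 1):
  pos 0: 1001 XOR 1011 = 0010
  pos 2: 1011 XOR 1011 = 0000
  pos 6: 1001 XOR 1011 = 0010
  pos 8: 1000 XOR 1011 = 0011
  pos 10: 1100 XOR 1011 = 0111
  pos 11: 1110 XOR 1011 = 0101
Remainder (last 3 bits) = 101. This is the CRC / FCS.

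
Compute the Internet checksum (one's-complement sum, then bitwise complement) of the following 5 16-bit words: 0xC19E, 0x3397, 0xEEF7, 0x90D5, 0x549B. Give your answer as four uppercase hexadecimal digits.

3661

One's-complement addition (fold any carry out of bit 15 back into bit 0):
  0xC19E + 0x3397 = 0x0F535
  0xF535 + 0xEEF7 = 0x1E42C → wrap carry → 0xE42D
  0xE42D + 0x90D5 = 0x17502 → wrap carry → 0x7503
  0x7503 + 0x549B = 0x0C99E
One's-complement sum = 0xC99E.
Checksum = ~0xC99E & 0xFFFF = 0x3661.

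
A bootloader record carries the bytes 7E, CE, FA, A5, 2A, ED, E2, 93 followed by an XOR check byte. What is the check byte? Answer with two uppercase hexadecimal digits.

59

XOR the bytes together:
  start with 0x7E
  0x7E ⊕ 0xCE = 0xB0
  0xB0 ⊕ 0xFA = 0x4A
  0x4A ⊕ 0xA5 = 0xEF
  0xEF ⊕ 0x2A = 0xC5
  0xC5 ⊕ 0xED = 0x28
  0x28 ⊕ 0xE2 = 0xCA
  0xCA ⊕ 0x93 = 0x59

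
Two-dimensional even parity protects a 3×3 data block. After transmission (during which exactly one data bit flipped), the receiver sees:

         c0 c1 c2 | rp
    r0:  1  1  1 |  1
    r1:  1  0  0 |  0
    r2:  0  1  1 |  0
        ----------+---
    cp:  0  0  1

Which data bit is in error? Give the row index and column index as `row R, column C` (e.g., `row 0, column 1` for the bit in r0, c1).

row 1, column 2

Recompute each row's even parity and compare to rp:
  r0: data parity 1, sent rp 1 → ok
  r1: data parity 1, sent rp 0 → mismatch
  r2: data parity 0, sent rp 0 → ok
Recompute each column's even parity and compare to cp:
  c0: data parity 0, sent cp 0 → ok
  c1: data parity 0, sent cp 0 → ok
  c2: data parity 0, sent cp 1 → mismatch
Exactly one row (r1) and one column (c2) fail → the flipped bit is at their intersection.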